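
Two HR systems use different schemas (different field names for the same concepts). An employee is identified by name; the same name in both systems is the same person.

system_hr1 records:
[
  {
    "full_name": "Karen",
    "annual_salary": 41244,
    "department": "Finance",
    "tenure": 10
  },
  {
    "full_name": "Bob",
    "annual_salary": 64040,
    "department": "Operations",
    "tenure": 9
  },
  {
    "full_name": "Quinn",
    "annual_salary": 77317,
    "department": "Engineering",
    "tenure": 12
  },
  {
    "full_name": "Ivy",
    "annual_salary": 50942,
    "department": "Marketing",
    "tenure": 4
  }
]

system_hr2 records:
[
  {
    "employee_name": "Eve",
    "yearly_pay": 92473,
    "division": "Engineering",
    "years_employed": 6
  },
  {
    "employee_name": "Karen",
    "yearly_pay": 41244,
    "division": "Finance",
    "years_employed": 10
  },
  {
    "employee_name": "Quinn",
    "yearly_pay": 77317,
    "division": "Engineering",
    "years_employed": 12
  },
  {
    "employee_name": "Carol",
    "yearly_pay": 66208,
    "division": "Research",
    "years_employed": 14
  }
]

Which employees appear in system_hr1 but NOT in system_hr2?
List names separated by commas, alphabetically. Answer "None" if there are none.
Bob, Ivy

Schema mapping: "full_name" (system_hr1) = "employee_name" (system_hr2) = employee name

Names in system_hr1: ['Bob', 'Ivy', 'Karen', 'Quinn']
Names in system_hr2: ['Carol', 'Eve', 'Karen', 'Quinn']

In system_hr1 but not system_hr2: ['Bob', 'Ivy']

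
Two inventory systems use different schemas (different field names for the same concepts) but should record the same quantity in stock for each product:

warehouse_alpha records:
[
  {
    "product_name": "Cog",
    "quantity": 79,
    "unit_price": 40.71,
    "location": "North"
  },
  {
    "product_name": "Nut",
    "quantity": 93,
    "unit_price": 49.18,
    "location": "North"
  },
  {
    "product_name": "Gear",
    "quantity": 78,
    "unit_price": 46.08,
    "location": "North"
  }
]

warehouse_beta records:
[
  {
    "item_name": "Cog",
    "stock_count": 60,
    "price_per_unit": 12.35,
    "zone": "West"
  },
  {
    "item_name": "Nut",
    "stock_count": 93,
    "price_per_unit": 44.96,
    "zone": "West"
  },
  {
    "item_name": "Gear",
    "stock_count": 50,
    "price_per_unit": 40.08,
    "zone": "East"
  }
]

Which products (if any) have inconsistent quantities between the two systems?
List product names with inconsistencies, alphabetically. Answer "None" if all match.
Cog, Gear

Schema mappings:
- "product_name" (warehouse_alpha) = "item_name" (warehouse_beta) = product name
- "quantity" (warehouse_alpha) = "stock_count" (warehouse_beta) = quantity

Comparison:
  Cog: 79 vs 60 - MISMATCH
  Nut: 93 vs 93 - MATCH
  Gear: 78 vs 50 - MISMATCH

Products with inconsistencies: Cog, Gear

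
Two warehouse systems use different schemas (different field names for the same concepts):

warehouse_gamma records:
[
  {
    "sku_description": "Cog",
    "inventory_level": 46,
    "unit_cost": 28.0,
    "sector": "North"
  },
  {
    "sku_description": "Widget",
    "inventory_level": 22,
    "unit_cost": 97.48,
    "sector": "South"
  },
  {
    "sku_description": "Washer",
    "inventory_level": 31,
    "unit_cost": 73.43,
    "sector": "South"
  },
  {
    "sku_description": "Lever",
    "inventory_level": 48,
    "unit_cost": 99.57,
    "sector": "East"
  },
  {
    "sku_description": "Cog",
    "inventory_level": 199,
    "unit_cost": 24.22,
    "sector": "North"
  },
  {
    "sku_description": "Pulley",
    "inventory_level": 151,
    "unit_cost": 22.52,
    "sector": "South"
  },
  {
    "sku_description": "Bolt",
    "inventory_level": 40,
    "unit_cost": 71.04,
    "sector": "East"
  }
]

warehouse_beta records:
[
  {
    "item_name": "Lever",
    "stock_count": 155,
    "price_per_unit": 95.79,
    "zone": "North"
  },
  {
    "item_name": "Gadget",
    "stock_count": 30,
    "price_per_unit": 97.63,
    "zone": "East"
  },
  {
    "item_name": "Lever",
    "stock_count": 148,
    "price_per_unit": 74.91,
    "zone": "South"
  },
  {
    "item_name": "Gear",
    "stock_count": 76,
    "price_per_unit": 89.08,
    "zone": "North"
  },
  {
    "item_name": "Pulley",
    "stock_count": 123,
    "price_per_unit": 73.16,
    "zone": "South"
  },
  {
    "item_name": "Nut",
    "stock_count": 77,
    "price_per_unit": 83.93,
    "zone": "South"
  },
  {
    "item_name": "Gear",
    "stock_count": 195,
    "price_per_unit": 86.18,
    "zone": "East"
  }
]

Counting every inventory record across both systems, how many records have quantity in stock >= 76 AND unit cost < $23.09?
1

Schema mappings:
- "inventory_level" (warehouse_gamma) = "stock_count" (warehouse_beta) = quantity
- "unit_cost" (warehouse_gamma) = "price_per_unit" (warehouse_beta) = unit cost

Records meeting both conditions in warehouse_gamma: 1
Records meeting both conditions in warehouse_beta: 0

Total: 1 + 0 = 1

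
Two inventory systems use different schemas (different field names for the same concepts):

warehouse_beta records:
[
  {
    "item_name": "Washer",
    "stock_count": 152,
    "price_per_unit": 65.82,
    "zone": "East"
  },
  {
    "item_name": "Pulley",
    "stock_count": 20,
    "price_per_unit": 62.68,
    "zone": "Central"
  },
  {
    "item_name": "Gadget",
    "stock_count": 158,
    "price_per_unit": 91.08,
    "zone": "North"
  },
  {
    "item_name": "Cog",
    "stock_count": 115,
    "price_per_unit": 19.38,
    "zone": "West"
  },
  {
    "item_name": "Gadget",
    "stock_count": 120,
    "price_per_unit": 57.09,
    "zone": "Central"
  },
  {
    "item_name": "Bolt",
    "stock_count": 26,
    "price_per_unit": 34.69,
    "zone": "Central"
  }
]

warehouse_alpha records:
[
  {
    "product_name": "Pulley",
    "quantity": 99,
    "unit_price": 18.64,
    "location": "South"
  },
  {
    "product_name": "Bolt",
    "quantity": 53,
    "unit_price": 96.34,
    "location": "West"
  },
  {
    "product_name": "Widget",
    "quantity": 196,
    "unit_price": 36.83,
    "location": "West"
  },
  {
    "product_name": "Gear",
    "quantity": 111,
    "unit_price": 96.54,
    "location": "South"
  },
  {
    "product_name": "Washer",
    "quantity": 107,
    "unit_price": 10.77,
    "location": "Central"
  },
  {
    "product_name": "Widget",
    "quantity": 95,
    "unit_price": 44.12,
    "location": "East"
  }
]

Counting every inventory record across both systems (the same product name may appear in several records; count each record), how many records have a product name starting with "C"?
1

Schema mapping: "item_name" (warehouse_beta) = "product_name" (warehouse_alpha) = product name

Records with product name starting with "C" in warehouse_beta: 1
Records with product name starting with "C" in warehouse_alpha: 0

Total: 1 + 0 = 1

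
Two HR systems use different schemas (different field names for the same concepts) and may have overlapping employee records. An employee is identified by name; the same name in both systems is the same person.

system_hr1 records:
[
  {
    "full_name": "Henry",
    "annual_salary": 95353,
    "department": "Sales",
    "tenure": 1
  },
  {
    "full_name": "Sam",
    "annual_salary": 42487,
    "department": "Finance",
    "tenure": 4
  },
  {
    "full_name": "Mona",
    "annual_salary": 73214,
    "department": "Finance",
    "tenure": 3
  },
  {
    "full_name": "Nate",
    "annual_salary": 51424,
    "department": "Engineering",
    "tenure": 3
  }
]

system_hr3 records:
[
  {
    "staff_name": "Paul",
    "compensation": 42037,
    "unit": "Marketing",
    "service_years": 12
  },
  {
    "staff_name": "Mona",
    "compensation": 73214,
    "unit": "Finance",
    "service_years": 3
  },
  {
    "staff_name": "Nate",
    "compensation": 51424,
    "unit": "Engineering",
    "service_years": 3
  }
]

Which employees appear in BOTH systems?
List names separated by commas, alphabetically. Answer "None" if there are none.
Mona, Nate

Schema mapping: "full_name" (system_hr1) = "staff_name" (system_hr3) = employee name

Names in system_hr1: ['Henry', 'Mona', 'Nate', 'Sam']
Names in system_hr3: ['Mona', 'Nate', 'Paul']

Intersection: ['Mona', 'Nate']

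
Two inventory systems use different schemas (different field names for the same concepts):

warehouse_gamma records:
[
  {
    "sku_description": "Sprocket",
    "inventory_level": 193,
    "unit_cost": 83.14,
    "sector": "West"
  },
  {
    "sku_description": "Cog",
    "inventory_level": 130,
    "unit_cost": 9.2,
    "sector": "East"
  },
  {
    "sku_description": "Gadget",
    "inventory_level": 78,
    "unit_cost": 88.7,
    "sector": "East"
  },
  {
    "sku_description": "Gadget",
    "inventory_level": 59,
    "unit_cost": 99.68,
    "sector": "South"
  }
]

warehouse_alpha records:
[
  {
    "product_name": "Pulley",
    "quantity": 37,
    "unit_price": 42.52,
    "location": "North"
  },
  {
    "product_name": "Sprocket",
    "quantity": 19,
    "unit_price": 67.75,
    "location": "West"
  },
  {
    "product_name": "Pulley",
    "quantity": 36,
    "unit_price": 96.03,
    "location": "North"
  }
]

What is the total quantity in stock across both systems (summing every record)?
552

To reconcile these schemas, identify the field holding the quantity in stock in each system:
1. In warehouse_gamma it is "inventory_level"
2. In warehouse_alpha it is "quantity"

From warehouse_gamma: 193 + 130 + 78 + 59 = 460
From warehouse_alpha: 37 + 19 + 36 = 92

Total: 460 + 92 = 552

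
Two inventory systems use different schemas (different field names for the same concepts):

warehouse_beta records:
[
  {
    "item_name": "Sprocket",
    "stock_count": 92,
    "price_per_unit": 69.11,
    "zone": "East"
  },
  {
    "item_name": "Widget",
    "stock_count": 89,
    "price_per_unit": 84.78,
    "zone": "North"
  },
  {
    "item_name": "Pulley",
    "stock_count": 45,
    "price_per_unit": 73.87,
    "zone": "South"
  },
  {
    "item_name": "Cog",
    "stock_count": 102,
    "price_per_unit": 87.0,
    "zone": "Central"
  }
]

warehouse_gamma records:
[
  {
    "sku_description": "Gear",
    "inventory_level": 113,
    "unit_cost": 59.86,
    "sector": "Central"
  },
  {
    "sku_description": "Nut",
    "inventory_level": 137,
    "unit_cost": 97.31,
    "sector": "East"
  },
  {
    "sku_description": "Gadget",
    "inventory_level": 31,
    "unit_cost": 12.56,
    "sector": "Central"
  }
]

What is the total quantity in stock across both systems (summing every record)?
609

To reconcile these schemas, identify the field holding the quantity in stock in each system:
1. In warehouse_beta it is "stock_count"
2. In warehouse_gamma it is "inventory_level"

From warehouse_beta: 92 + 89 + 45 + 102 = 328
From warehouse_gamma: 113 + 137 + 31 = 281

Total: 328 + 281 = 609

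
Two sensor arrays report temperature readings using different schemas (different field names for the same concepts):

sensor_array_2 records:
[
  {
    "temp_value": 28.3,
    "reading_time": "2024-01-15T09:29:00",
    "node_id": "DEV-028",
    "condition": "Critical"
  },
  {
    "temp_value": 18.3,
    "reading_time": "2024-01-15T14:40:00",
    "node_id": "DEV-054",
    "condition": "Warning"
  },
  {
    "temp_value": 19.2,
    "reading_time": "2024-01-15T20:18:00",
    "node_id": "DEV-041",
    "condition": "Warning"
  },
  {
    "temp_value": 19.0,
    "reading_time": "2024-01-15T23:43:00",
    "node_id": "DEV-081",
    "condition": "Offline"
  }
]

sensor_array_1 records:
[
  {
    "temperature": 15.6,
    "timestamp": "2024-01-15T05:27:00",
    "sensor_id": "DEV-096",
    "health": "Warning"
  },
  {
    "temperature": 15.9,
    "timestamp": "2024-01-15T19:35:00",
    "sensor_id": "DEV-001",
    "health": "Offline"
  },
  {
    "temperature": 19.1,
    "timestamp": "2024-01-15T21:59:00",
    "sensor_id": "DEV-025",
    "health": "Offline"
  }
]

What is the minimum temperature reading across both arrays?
15.6

Schema mapping: "temp_value" (sensor_array_2) = "temperature" (sensor_array_1) = temperature reading

Minimum in sensor_array_2: 18.3
Minimum in sensor_array_1: 15.6

Overall minimum: min(18.3, 15.6) = 15.6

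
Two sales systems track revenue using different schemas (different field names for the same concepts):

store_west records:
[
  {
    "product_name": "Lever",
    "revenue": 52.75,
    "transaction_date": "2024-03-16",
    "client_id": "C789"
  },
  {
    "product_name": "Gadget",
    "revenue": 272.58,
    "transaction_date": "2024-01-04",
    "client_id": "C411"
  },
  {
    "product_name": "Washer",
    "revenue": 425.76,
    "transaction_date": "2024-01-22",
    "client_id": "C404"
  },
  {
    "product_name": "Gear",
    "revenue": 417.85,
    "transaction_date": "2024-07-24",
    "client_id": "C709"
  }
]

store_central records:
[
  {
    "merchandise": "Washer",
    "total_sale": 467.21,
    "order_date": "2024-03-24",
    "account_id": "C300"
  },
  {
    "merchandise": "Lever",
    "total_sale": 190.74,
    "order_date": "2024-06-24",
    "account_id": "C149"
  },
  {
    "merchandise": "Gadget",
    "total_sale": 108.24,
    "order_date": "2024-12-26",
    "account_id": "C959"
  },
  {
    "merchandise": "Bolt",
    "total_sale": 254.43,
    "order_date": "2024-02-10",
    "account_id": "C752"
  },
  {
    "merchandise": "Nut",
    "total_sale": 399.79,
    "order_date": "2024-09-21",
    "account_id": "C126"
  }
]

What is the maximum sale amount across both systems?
467.21

Reconcile: "revenue" (store_west) = "total_sale" (store_central) = sale amount

Maximum in store_west: 425.76
Maximum in store_central: 467.21

Overall maximum: max(425.76, 467.21) = 467.21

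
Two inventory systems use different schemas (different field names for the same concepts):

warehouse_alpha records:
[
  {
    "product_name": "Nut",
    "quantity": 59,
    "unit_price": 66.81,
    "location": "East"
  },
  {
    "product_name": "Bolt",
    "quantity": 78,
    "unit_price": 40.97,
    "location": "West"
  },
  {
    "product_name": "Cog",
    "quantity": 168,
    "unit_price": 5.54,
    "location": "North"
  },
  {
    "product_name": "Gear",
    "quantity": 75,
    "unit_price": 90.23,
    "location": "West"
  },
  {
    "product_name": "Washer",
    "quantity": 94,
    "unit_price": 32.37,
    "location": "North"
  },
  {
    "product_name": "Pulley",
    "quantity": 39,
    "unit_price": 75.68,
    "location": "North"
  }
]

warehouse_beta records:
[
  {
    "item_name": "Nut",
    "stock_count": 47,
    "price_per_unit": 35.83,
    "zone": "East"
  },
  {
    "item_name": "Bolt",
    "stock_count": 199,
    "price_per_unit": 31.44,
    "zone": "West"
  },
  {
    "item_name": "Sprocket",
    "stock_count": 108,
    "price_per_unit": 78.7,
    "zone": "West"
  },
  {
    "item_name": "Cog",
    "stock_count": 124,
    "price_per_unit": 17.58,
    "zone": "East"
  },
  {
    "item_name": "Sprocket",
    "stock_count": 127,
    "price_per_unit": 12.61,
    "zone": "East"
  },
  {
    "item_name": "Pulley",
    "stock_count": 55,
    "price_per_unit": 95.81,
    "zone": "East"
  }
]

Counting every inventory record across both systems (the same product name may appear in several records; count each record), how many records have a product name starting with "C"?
2

Schema mapping: "product_name" (warehouse_alpha) = "item_name" (warehouse_beta) = product name

Records with product name starting with "C" in warehouse_alpha: 1
Records with product name starting with "C" in warehouse_beta: 1

Total: 1 + 1 = 2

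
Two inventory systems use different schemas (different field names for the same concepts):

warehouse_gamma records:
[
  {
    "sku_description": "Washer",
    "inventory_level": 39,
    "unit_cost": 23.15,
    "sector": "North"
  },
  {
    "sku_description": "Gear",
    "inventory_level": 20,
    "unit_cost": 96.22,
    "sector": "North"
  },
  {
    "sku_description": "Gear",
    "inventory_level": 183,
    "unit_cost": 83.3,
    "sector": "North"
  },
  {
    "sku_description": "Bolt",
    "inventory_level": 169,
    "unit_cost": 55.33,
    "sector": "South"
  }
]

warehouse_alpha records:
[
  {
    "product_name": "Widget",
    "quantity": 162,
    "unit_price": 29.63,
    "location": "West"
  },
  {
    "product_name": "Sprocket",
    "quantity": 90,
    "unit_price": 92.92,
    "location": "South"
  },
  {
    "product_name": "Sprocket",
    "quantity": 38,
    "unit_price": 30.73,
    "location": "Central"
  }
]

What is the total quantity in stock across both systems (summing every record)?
701

To reconcile these schemas, identify the field holding the quantity in stock in each system:
1. In warehouse_gamma it is "inventory_level"
2. In warehouse_alpha it is "quantity"

From warehouse_gamma: 39 + 20 + 183 + 169 = 411
From warehouse_alpha: 162 + 90 + 38 = 290

Total: 411 + 290 = 701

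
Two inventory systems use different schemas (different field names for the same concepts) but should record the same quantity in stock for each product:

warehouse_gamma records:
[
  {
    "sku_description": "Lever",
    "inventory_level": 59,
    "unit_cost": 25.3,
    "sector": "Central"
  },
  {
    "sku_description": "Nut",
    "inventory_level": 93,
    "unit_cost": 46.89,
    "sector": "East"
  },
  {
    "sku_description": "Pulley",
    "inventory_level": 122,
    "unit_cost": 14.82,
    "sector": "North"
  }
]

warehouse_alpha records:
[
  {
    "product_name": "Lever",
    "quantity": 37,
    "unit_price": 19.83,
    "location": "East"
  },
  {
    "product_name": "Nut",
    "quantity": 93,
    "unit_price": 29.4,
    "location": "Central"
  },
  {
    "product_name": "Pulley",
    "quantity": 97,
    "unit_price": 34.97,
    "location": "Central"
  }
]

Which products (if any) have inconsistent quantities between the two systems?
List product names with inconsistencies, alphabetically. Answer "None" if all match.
Lever, Pulley

Schema mappings:
- "sku_description" (warehouse_gamma) = "product_name" (warehouse_alpha) = product name
- "inventory_level" (warehouse_gamma) = "quantity" (warehouse_alpha) = quantity

Comparison:
  Lever: 59 vs 37 - MISMATCH
  Nut: 93 vs 93 - MATCH
  Pulley: 122 vs 97 - MISMATCH

Products with inconsistencies: Lever, Pulley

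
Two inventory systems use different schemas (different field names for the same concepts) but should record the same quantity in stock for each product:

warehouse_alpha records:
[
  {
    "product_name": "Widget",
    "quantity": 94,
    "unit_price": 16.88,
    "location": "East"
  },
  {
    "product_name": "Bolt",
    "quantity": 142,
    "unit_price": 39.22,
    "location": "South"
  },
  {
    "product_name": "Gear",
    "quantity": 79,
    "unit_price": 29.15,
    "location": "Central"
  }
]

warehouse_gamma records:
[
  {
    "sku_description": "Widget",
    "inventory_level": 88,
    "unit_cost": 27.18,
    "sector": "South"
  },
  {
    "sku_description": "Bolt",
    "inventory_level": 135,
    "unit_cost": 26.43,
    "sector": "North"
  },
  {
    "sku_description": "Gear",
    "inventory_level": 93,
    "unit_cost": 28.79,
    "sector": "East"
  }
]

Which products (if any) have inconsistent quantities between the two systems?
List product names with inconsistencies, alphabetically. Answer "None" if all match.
Bolt, Gear, Widget

Schema mappings:
- "product_name" (warehouse_alpha) = "sku_description" (warehouse_gamma) = product name
- "quantity" (warehouse_alpha) = "inventory_level" (warehouse_gamma) = quantity

Comparison:
  Widget: 94 vs 88 - MISMATCH
  Bolt: 142 vs 135 - MISMATCH
  Gear: 79 vs 93 - MISMATCH

Products with inconsistencies: Bolt, Gear, Widget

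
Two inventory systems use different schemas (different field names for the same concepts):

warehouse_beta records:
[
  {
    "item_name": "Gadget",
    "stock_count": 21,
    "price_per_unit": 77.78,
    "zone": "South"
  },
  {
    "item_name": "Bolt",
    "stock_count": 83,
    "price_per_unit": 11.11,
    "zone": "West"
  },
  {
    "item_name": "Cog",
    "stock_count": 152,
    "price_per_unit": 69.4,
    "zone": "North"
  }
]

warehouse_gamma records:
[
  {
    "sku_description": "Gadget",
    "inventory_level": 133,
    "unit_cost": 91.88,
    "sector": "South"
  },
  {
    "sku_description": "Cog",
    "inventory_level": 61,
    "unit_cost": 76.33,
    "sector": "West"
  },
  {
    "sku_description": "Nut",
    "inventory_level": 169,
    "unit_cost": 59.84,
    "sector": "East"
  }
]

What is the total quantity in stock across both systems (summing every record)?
619

To reconcile these schemas, identify the field holding the quantity in stock in each system:
1. In warehouse_beta it is "stock_count"
2. In warehouse_gamma it is "inventory_level"

From warehouse_beta: 21 + 83 + 152 = 256
From warehouse_gamma: 133 + 61 + 169 = 363

Total: 256 + 363 = 619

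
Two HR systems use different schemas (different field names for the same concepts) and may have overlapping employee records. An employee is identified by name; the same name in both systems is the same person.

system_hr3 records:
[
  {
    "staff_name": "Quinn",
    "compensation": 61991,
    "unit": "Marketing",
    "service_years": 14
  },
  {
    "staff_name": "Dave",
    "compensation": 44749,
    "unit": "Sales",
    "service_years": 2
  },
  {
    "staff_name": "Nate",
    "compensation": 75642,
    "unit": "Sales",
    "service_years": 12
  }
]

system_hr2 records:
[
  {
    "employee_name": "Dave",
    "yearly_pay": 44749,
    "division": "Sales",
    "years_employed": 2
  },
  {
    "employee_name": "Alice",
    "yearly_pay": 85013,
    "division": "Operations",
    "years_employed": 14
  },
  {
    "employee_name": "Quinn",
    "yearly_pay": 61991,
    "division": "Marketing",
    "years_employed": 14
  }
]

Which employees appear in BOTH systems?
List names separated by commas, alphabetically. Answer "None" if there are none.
Dave, Quinn

Schema mapping: "staff_name" (system_hr3) = "employee_name" (system_hr2) = employee name

Names in system_hr3: ['Dave', 'Nate', 'Quinn']
Names in system_hr2: ['Alice', 'Dave', 'Quinn']

Intersection: ['Dave', 'Quinn']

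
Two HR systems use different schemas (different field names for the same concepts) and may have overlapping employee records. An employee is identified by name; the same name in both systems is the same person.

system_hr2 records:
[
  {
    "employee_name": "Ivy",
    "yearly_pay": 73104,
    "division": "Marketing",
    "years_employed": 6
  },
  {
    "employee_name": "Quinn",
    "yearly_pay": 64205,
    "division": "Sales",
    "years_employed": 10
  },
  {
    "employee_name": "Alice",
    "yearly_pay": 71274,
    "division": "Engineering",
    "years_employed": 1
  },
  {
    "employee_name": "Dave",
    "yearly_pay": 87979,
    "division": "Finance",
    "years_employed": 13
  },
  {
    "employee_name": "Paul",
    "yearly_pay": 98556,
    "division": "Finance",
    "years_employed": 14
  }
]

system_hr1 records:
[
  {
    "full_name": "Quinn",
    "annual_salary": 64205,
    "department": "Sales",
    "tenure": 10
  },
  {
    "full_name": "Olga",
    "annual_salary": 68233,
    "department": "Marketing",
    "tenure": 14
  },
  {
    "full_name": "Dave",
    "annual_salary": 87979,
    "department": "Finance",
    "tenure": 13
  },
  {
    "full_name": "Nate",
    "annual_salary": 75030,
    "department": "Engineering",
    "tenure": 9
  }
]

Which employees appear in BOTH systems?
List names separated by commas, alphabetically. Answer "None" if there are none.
Dave, Quinn

Schema mapping: "employee_name" (system_hr2) = "full_name" (system_hr1) = employee name

Names in system_hr2: ['Alice', 'Dave', 'Ivy', 'Paul', 'Quinn']
Names in system_hr1: ['Dave', 'Nate', 'Olga', 'Quinn']

Intersection: ['Dave', 'Quinn']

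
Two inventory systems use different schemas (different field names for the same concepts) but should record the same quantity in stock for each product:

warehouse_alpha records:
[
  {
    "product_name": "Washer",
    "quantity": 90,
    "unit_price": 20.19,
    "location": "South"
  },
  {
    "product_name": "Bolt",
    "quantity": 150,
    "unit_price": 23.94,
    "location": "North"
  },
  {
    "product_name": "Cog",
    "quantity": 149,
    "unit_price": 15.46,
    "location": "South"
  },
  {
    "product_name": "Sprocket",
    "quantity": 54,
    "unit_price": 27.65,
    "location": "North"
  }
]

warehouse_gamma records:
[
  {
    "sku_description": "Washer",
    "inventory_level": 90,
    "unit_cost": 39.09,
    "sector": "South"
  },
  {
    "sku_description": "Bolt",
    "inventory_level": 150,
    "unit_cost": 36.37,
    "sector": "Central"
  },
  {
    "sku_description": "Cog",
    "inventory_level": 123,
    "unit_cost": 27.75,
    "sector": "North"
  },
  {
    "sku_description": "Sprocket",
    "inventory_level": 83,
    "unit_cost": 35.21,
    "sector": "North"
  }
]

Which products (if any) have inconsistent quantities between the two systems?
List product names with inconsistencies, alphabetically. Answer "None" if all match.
Cog, Sprocket

Schema mappings:
- "product_name" (warehouse_alpha) = "sku_description" (warehouse_gamma) = product name
- "quantity" (warehouse_alpha) = "inventory_level" (warehouse_gamma) = quantity

Comparison:
  Washer: 90 vs 90 - MATCH
  Bolt: 150 vs 150 - MATCH
  Cog: 149 vs 123 - MISMATCH
  Sprocket: 54 vs 83 - MISMATCH

Products with inconsistencies: Cog, Sprocket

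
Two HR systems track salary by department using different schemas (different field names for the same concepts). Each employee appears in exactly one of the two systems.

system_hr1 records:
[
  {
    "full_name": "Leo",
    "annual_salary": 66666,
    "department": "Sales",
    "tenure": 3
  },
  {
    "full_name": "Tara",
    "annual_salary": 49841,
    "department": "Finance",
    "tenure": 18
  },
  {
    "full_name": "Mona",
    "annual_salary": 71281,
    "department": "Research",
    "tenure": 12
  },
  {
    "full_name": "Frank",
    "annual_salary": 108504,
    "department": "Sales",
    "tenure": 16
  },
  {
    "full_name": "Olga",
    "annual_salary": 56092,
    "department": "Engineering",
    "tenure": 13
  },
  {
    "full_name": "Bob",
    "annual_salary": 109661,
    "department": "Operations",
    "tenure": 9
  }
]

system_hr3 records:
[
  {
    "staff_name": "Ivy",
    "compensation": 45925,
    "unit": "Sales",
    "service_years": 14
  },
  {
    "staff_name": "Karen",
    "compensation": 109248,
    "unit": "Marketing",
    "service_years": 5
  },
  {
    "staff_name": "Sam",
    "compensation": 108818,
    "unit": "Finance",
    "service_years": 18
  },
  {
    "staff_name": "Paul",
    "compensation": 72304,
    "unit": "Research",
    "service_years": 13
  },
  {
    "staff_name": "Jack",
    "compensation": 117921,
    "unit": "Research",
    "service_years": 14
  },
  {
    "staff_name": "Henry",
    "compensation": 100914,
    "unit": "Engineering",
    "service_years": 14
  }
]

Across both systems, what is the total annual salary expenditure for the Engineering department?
157006

Schema mappings:
- "department" (system_hr1) = "unit" (system_hr3) = department
- "annual_salary" (system_hr1) = "compensation" (system_hr3) = salary

Engineering salaries from system_hr1: 56092
Engineering salaries from system_hr3: 100914

Total: 56092 + 100914 = 157006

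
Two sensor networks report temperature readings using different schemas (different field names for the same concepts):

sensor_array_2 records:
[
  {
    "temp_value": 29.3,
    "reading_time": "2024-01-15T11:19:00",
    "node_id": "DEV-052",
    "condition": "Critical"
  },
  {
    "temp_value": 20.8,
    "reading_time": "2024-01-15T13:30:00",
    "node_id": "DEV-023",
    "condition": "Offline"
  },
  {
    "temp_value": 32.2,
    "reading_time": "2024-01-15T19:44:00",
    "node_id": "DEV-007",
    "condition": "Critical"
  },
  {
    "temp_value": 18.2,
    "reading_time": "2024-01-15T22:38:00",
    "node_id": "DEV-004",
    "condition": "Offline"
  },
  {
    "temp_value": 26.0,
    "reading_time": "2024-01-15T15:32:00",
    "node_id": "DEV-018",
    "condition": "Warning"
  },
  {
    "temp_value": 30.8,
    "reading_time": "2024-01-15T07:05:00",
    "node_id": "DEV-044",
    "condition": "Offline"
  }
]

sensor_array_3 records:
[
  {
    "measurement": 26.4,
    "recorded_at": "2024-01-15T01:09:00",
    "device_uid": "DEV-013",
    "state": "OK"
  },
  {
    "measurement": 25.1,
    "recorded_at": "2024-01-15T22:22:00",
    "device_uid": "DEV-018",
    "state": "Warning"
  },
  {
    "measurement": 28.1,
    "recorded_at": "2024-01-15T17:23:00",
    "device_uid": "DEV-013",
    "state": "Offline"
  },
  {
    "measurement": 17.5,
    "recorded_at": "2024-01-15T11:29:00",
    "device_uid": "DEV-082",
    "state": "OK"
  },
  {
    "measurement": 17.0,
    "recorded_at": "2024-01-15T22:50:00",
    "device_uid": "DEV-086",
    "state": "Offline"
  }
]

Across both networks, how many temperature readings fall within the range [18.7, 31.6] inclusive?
7

Schema mapping: "temp_value" (sensor_array_2) = "measurement" (sensor_array_3) = temperature

Readings in [18.7, 31.6] from sensor_array_2: 4
Readings in [18.7, 31.6] from sensor_array_3: 3

Total count: 4 + 3 = 7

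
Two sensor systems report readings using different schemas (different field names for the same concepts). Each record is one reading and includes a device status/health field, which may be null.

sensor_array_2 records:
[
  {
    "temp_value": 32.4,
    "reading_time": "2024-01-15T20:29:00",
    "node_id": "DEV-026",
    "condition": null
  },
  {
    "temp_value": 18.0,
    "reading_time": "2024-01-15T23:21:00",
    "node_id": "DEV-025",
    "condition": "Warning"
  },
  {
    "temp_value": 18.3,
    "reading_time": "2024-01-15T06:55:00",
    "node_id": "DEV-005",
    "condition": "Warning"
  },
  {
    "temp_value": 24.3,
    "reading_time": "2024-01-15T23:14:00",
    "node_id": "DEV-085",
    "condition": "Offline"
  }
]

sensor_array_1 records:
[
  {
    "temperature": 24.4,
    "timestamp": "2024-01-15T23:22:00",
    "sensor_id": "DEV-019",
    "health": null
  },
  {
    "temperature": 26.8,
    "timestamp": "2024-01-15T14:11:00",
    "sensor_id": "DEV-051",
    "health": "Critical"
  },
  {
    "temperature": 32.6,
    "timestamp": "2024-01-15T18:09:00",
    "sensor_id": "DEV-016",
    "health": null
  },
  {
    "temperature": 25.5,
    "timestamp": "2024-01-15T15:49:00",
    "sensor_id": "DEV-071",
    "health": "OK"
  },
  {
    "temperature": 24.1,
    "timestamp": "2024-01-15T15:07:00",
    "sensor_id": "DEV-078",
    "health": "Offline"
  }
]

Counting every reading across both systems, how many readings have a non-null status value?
6

Schema mapping: "condition" (sensor_array_2) = "health" (sensor_array_1) = status

Non-null in sensor_array_2: 3
Non-null in sensor_array_1: 3

Total non-null: 3 + 3 = 6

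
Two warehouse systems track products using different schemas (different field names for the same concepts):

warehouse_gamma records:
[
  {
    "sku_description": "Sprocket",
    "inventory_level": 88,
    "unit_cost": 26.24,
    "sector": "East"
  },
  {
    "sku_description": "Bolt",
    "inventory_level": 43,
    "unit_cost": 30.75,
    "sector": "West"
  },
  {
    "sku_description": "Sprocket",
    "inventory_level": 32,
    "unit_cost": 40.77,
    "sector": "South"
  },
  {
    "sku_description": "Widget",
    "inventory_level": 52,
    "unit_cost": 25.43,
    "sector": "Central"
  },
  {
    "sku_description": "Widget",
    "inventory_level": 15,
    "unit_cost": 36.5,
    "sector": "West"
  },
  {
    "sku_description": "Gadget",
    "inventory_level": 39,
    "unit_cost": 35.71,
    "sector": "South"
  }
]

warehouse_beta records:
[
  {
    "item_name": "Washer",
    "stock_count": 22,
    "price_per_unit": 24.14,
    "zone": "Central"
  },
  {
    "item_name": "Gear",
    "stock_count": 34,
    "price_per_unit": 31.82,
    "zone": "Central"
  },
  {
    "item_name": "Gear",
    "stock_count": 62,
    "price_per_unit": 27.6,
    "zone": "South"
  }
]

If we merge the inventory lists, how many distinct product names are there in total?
6

Schema mapping: "sku_description" (warehouse_gamma) = "item_name" (warehouse_beta) = product name

Products in warehouse_gamma: ['Bolt', 'Gadget', 'Sprocket', 'Widget']
Products in warehouse_beta: ['Gear', 'Washer']

Union (unique products): ['Bolt', 'Gadget', 'Gear', 'Sprocket', 'Washer', 'Widget']
Count: 6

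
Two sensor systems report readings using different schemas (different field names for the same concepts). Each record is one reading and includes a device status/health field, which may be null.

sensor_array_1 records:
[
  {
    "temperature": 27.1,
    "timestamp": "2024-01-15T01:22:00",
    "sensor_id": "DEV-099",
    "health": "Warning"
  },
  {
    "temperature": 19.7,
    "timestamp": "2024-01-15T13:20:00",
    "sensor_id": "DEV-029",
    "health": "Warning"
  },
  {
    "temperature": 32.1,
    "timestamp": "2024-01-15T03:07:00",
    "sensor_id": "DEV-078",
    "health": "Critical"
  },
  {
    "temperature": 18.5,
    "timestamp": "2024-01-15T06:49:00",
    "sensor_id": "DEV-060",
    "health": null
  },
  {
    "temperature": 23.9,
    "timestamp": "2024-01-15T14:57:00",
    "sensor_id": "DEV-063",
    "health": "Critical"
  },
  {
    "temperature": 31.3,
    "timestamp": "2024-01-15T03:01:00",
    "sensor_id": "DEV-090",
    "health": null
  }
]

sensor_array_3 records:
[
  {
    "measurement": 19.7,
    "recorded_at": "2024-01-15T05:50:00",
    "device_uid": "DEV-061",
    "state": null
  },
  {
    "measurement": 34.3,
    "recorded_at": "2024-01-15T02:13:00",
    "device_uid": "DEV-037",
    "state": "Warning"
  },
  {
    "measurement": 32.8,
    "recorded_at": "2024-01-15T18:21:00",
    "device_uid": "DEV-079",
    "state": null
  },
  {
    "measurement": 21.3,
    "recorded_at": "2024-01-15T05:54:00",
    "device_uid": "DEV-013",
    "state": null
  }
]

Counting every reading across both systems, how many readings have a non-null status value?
5

Schema mapping: "health" (sensor_array_1) = "state" (sensor_array_3) = status

Non-null in sensor_array_1: 4
Non-null in sensor_array_3: 1

Total non-null: 4 + 1 = 5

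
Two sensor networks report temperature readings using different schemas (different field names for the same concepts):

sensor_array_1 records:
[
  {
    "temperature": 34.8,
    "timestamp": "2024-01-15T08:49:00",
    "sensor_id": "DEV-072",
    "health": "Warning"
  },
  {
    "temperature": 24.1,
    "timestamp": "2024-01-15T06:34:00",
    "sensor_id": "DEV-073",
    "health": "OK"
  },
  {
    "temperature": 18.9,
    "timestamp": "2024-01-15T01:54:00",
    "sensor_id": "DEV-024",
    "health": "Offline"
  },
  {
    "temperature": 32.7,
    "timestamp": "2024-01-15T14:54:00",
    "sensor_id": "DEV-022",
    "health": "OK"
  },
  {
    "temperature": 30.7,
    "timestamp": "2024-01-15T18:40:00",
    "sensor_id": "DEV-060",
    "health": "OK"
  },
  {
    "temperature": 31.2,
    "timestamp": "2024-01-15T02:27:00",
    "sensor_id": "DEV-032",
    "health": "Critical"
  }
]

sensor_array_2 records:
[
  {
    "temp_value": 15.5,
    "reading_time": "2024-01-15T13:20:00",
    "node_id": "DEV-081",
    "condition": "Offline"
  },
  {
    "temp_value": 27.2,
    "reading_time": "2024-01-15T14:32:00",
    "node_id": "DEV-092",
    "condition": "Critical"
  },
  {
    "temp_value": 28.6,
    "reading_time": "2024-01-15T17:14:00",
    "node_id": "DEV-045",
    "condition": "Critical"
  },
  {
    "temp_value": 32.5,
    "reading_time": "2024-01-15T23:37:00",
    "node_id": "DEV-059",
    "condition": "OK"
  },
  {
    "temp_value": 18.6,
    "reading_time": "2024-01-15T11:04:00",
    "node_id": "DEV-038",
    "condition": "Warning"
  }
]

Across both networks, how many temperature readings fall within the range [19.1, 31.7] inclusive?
5

Schema mapping: "temperature" (sensor_array_1) = "temp_value" (sensor_array_2) = temperature

Readings in [19.1, 31.7] from sensor_array_1: 3
Readings in [19.1, 31.7] from sensor_array_2: 2

Total count: 3 + 2 = 5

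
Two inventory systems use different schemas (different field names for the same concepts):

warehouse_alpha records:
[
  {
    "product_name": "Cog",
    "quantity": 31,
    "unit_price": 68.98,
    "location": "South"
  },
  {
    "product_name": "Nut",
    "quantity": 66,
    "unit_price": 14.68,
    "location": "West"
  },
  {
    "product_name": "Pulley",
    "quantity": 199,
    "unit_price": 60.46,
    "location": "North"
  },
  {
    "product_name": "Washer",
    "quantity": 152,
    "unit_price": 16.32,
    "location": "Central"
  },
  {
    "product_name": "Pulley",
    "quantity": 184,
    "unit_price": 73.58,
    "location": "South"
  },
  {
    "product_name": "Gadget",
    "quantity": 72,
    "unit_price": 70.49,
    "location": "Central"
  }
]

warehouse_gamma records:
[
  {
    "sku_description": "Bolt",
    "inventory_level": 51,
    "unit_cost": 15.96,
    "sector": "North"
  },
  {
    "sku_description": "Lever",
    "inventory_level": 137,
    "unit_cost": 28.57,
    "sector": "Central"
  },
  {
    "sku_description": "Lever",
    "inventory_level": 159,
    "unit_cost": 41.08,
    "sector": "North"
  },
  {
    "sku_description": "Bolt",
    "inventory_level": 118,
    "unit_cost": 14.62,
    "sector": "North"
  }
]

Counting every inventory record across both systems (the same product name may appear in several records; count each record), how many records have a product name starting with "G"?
1

Schema mapping: "product_name" (warehouse_alpha) = "sku_description" (warehouse_gamma) = product name

Records with product name starting with "G" in warehouse_alpha: 1
Records with product name starting with "G" in warehouse_gamma: 0

Total: 1 + 0 = 1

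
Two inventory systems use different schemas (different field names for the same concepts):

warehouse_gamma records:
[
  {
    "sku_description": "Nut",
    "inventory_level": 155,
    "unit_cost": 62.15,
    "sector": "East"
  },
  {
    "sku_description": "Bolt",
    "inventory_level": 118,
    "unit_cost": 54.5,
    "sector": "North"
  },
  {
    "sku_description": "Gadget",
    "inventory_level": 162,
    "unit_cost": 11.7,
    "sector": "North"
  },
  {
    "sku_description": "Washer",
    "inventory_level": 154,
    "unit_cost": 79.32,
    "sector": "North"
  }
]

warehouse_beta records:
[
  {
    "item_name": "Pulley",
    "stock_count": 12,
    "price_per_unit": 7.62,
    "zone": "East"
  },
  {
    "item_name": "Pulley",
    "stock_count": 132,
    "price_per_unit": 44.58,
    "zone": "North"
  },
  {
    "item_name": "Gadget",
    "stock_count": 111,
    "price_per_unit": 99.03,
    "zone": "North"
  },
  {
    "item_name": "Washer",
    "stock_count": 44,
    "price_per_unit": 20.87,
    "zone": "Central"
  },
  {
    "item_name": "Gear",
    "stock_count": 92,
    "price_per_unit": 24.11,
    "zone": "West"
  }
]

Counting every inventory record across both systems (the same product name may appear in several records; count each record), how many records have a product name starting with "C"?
0

Schema mapping: "sku_description" (warehouse_gamma) = "item_name" (warehouse_beta) = product name

Records with product name starting with "C" in warehouse_gamma: 0
Records with product name starting with "C" in warehouse_beta: 0

Total: 0 + 0 = 0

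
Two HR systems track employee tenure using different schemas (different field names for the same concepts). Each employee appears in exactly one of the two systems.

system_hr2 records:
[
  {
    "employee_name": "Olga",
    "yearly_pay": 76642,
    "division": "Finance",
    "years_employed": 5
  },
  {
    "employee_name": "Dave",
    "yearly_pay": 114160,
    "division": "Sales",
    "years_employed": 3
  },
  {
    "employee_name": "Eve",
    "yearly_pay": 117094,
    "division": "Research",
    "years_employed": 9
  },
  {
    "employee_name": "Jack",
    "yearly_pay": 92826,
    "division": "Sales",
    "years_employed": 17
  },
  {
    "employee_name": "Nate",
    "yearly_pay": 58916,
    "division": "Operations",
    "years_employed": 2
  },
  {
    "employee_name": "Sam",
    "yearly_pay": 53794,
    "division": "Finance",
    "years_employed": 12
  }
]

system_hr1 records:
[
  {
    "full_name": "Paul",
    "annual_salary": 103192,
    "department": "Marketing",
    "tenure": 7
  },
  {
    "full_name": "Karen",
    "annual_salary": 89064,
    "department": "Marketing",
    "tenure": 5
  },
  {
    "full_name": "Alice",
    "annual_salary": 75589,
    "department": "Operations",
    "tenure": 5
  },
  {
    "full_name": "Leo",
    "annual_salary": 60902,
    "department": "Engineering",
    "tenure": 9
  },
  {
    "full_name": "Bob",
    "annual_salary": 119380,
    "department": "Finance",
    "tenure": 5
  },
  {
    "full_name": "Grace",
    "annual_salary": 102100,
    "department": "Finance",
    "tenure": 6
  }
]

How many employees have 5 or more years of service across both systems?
10

Reconcile schemas: "years_employed" (system_hr2) = "tenure" (system_hr1) = years of service

From system_hr2: 4 employees with >= 5 years
From system_hr1: 6 employees with >= 5 years

Total: 4 + 6 = 10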